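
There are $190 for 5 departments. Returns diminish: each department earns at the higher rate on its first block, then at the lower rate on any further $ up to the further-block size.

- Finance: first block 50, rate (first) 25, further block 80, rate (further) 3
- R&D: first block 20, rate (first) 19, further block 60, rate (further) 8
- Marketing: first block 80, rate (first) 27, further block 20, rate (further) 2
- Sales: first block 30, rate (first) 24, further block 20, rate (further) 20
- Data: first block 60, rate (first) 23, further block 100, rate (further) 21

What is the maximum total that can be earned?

Order all 10 blocks by rate: Marketing/first 27 > Finance/first 25 > Sales/first 24 > Data/first 23 > Data/second 21 > Sales/second 20 > R&D/first 19 > R&D/second 8 > Finance/second 3 > Marketing/second 2.
Marketing/first (27): +80 ; 110 left.
Finance/first (25): +50 ; 60 left.
Sales/first (24): +30 ; 30 left.
30 remain; put them into Data first at 23.
Total = 27×80 + 25×50 + 24×30 + 23×30 = 4820.

4820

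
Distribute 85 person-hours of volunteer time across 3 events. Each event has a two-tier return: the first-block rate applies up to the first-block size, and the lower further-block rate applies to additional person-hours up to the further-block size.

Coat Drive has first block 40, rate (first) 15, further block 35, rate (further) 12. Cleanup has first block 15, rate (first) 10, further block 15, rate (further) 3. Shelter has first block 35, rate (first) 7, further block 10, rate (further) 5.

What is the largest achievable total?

1120

Rank every tier by rate: Coat Drive/tier1 15 > Coat Drive/tier2 12 > Cleanup/tier1 10 > Shelter/tier1 7 > Shelter/tier2 5 > Cleanup/tier2 3.
Coat Drive tier1 at 15: fill all 40 — 45 left.
Coat Drive/tier2 (12): +35 — 10 left.
Cleanup tier1 at 10: only 10 left, fill 10.
Total = 15×40 + 12×35 + 10×10 = 1120.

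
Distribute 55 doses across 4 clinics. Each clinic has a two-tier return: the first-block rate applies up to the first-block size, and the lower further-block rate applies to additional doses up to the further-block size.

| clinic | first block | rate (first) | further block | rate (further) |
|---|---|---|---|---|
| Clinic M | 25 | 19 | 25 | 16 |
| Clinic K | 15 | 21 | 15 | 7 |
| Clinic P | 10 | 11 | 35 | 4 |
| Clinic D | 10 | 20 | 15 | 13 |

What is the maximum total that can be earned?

1070

Rank every tier by rate: Clinic K/T1 21 > Clinic D/T1 20 > Clinic M/T1 19 > Clinic M/T2 16 > Clinic D/T2 13 > Clinic P/T1 11 > Clinic K/T2 7 > Clinic P/T2 4.
Clinic K/T1 (21): +15 ; 40 left.
Clinic D T1 at 20: fill all 10 ; 30 left.
Clinic M/T1 (19): +25 ; 5 left.
Clinic M/T2: +5 of 25 at 16; pool empty.
Total = 21×15 + 20×10 + 19×25 + 16×5 = 1070.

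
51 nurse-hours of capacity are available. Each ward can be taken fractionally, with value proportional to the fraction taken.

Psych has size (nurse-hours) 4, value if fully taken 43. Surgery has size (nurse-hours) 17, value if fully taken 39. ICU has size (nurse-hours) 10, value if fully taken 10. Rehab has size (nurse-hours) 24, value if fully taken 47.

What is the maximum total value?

135

Sort by value density: Psych 43/4≈10.8, Surgery 39/17≈2.29, Rehab 47/24≈1.96, ICU 10/10≈1.
Psych: take in full, 4 nurse-hours for value 43 — 47 left.
Take all of Surgery (17 nurse-hours, value 39) — 30 nurse-hours left.
Take all of Rehab (24 nurse-hours, value 47) — 6 nurse-hours left.
6 nurse-hours left: a 6/10 share of ICU gives 10×6/10 = 6.
Total value = 135.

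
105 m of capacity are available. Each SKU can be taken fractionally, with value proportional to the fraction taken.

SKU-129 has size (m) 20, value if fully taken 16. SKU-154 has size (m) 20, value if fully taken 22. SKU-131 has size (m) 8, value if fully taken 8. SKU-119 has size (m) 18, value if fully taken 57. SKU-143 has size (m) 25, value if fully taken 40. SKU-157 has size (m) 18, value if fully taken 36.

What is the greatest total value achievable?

175.8

Sort by value density: SKU-119 57/18≈3.17, SKU-157 36/18≈2, SKU-143 40/25≈1.6, SKU-154 22/20≈1.1, SKU-131 8/8≈1, SKU-129 16/20≈0.8.
All 18 m of SKU-119 fit (value 57) ; 87 remain.
All 18 m of SKU-157 fit (value 36) ; 69 remain.
All 25 m of SKU-143 fit (value 40) ; 44 remain.
All 20 m of SKU-154 fit (value 22) ; 24 remain.
SKU-131: take in full, 8 m for value 8 ; 16 left.
Only 16 m remain; take 16/20 of SKU-129 for value 16×16/20 = 12.8.
Total value = 175.8.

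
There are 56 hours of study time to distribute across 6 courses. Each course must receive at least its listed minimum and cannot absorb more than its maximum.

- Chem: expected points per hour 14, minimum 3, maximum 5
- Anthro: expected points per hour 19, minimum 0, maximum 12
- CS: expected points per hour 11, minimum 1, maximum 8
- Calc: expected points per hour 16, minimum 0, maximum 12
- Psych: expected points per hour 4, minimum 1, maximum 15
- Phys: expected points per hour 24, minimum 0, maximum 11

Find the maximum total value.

874

Meeting every minimum uses 3+0+1+0+1+0 = 5 hours, leaving 51.
Highest expected points per hour first: Phys 24 > Anthro 19 > Calc 16 > Chem 14 > CS 11 > Psych 4.
Phys: +11 to 11 (cap) — 40 left.
Give Anthro 12 more to hit its cap of 12 — 28 left.
Give Calc 12 more to hit its cap of 12 — 16 left.
Give Chem 2 more to hit its cap of 5 — 14 left.
Give CS 7 more to hit its cap of 8 — 7 left.
Psych: +7 (room for 14) → 8. Pool exhausted.
Total = 14×5 + 19×12 + 11×8 + 16×12 + 4×8 + 24×11 = 874.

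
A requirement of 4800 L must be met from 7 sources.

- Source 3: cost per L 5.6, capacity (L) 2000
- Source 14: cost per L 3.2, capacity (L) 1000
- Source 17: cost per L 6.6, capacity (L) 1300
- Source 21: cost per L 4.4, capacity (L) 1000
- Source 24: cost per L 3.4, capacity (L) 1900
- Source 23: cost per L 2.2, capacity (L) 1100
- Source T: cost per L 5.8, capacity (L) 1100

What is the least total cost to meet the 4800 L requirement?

Cheapest first:
Source 23 (2.2): use full 1100 ; 3700 L to go.
Source 14 at 3.2: take all 1000 L ; 2700 still needed.
Take 1900 from Source 24 at 3.4 ; need 800 more.
Source 21 at 4.4: take 800 of its 1000 ; requirement met.
Source 3, Source T, Source 17: unused.
Cost = 1100×2.2 + 1000×3.2 + 1900×3.4 + 800×4.4 = 15600.

15600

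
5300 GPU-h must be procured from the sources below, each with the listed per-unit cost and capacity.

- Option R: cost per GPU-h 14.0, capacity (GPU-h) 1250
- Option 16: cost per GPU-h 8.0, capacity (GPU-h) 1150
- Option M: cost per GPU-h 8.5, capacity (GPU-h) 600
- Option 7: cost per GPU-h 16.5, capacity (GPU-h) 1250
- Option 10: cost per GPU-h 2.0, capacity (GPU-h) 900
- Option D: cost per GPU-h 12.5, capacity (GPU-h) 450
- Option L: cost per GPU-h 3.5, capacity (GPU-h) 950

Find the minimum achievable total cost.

Fill from the cheapest source first.
Take 900 from Option 10 at 2.0 ; need 4400 more.
Option L (3.5): use full 950 ; 3450 GPU-h to go.
Take 1150 from Option 16 at 8.0 ; need 2300 more.
Option M (8.5): use full 600 ; 1700 GPU-h to go.
Option D (12.5): use full 450 ; 1250 GPU-h to go.
Option R (14.0): use full 1250 ; 0 GPU-h to go.
Option 7: unused.
Cost = 900×2.0 + 950×3.5 + 1150×8.0 + 600×8.5 + 450×12.5 + 1250×14.0 = 42550.

42550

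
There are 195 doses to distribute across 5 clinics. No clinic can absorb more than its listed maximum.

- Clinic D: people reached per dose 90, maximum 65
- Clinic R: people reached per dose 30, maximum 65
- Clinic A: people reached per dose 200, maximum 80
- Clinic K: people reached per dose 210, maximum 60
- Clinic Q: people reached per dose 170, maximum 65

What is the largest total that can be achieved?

37950

Order the clinics by people reached per dose: Clinic K 210 > Clinic A 200 > Clinic Q 170 > Clinic D 90 > Clinic R 30.
Clinic K: +60 to 60 (cap) → 135 left.
Clinic A: +80 to 80 (cap) → 55 left.
Clinic Q has room for 65 but only 55 remain, so it gets 55.
Total = 200×80 + 210×60 + 170×55 = 37950.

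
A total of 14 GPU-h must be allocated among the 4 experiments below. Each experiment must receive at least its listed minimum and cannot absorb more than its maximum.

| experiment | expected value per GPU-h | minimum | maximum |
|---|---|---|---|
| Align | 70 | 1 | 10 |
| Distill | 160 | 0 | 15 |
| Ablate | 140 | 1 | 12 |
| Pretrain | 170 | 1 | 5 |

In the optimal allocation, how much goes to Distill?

7

Meeting every minimum uses 1+0+1+1 = 3 GPU-h, leaving 11.
Order the experiments by expected value per GPU-h: Pretrain 170 > Distill 160 > Ablate 140 > Align 70.
Pretrain: +4 to 5 (cap) → 7 left.
Distill: +7 (room for 15) → 7. Pool exhausted.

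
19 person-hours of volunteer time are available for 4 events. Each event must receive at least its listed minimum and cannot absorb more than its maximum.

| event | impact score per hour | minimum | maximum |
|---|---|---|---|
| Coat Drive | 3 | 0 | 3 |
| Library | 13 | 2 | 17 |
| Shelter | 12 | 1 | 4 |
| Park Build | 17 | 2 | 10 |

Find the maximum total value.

Meeting every minimum uses 0+2+1+2 = 5 person-hours, leaving 14.
Order the events by impact score per hour: Park Build 17 > Library 13 > Shelter 12 > Coat Drive 3.
Park Build: +8 to 10 (cap) — 6 left.
Library has room for 15 more but only 6 remain, so it gets 8.
Total = 13×8 + 12×1 + 17×10 = 286.

286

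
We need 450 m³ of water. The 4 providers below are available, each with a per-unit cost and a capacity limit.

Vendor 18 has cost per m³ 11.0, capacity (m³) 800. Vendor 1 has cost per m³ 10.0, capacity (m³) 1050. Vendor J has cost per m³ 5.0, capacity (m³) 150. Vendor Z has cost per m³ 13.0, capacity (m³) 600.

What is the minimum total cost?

Use providers in increasing cost order.
Take 150 from Vendor J at 5.0 ; need 300 more.
Take 300 from Vendor 1 at 10.0 to finish.
Vendor 18, Vendor Z: unused.
Cost = 150×5.0 + 300×10.0 = 3750.

3750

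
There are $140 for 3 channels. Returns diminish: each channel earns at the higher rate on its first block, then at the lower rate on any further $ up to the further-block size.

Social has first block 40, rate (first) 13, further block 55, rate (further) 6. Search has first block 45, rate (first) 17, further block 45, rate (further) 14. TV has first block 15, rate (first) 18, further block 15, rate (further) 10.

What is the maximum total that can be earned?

2120

Order all 6 blocks by rate: TV/T1 18 > Search/T1 17 > Search/T2 14 > Social/T1 13 > TV/T2 10 > Social/T2 6.
TV/T1 (18): +15 → 125 left.
Fill Search T1 block (45 at 17) → 80 left.
Fill Search T2 block (45 at 14) → 35 left.
Social/T1: +35 of 40 at 13; pool empty.
Total = 18×15 + 17×45 + 14×45 + 13×35 = 2120.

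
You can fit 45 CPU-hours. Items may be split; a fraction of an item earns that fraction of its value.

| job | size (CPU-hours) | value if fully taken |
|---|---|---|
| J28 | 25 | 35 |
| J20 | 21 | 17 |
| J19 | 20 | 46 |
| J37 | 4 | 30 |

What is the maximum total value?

105.4

Rank by value-to-size ratio: J37 30/4≈7.5, J19 46/20≈2.3, J28 35/25≈1.4, J20 17/21≈0.81.
J37: take in full, 4 CPU-hours for value 30 — 41 left.
J19: take in full, 20 CPU-hours for value 46 — 21 left.
Only 21 CPU-hours remain; take 21/25 of J28 for value 35×21/25 = 29.4.
Total value = 105.4.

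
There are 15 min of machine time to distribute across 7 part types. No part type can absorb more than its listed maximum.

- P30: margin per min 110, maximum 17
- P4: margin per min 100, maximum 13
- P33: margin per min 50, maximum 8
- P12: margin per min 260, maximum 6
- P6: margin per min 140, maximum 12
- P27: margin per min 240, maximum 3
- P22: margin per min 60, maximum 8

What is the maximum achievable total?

3120

Highest margin per min first: P12 260 > P27 240 > P6 140 > P30 110 > P4 100 > P22 60 > P33 50.
P12 takes 6 to reach its cap of 6 → 9 left.
Give P27 3 to hit its cap of 3 → 6 left.
P6 has room for 12 but only 6 remain, so it gets 6.
Total = 260×6 + 140×6 + 240×3 = 3120.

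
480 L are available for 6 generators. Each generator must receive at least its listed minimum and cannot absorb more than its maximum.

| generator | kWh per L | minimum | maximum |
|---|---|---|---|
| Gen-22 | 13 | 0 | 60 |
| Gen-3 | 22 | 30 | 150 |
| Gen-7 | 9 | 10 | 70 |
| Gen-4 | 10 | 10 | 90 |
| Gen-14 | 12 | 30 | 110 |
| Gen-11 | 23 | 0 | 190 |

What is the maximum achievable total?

9360

Meeting every minimum uses 0+30+10+10+30+0 = 80 L, leaving 400.
Highest kWh per L first: Gen-11 23 > Gen-3 22 > Gen-22 13 > Gen-14 12 > Gen-4 10 > Gen-7 9.
Gen-11: +190 to 190 (cap) → 210 left.
Gen-3 takes 120 more to reach its cap of 150 → 90 left.
Give Gen-22 60 more to hit its cap of 60 → 30 left.
Gen-14: +30 (room for 80) → 60. Pool exhausted.
Total = 13×60 + 22×150 + 9×10 + 10×10 + 12×60 + 23×190 = 9360.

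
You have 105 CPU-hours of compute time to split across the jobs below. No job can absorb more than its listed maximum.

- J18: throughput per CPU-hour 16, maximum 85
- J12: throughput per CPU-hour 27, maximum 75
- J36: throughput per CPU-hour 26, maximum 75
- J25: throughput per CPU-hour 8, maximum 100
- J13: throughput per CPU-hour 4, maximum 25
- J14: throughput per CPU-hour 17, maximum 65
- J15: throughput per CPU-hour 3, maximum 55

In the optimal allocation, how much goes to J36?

Rank by throughput per CPU-hour: J12 27 > J36 26 > J14 17 > J18 16 > J25 8 > J13 4 > J15 3.
J12 takes 75 to reach its cap of 75 — 30 left.
J36: +30 (room for 75) → 30. Pool exhausted.

30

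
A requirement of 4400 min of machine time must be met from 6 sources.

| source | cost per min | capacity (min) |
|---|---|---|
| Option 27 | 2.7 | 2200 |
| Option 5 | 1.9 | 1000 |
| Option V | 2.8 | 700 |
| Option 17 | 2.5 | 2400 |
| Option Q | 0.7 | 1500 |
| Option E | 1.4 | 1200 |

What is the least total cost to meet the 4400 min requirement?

6380

Use sources in increasing cost order.
Option Q at 0.7: take all 1500 min ; 2900 still needed.
Take 1200 from Option E at 1.4 ; need 1700 more.
Take 1000 from Option 5 at 1.9 ; need 700 more.
Option 17 (2.5): take the remaining 700 ; done.
Option 27, Option V: unused.
Cost = 1500×0.7 + 1200×1.4 + 1000×1.9 + 700×2.5 = 6380.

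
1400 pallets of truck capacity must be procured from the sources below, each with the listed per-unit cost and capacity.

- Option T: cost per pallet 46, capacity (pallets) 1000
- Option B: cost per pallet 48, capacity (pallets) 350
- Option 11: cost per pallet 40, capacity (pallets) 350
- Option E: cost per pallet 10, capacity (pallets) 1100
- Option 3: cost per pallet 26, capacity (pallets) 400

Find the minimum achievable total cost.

Fill from the cheapest source first.
Option E at 10: take all 1100 pallets — 300 still needed.
Take 300 from Option 3 at 26 to finish.
Option 11, Option T, Option B: unused.
Cost = 1100×10 + 300×26 = 18800.

18800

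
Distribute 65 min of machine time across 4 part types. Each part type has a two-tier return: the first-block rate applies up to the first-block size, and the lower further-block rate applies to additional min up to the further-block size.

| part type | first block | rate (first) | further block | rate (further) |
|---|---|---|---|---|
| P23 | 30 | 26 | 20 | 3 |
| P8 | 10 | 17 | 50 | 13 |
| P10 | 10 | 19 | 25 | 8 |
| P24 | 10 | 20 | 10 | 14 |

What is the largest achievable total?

1410

Treat each block as its own option and order by rate: P23/T1 26 > P24/T1 20 > P10/T1 19 > P8/T1 17 > P24/T2 14 > P8/T2 13 > P10/T2 8 > P23/T2 3.
P23 T1 at 26: fill all 30 — 35 left.
P24 T1 at 20: fill all 10 — 25 left.
Fill P10 T1 block (10 at 19) — 15 left.
Fill P8 T1 block (10 at 17) — 5 left.
P24 T2 at 14: only 5 left, fill 5.
Total = 26×30 + 20×10 + 19×10 + 17×10 + 14×5 = 1410.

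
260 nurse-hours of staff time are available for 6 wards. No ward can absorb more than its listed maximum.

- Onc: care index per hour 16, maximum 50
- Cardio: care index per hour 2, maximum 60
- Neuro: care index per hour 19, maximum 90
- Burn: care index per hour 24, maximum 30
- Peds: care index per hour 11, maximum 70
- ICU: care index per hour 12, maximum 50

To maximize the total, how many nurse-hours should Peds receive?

Rank by care index per hour: Burn 24 > Neuro 19 > Onc 16 > ICU 12 > Peds 11 > Cardio 2.
Burn: +30 to 30 (cap) → 230 left.
Give Neuro 90 to hit its cap of 90 → 140 left.
Onc: +50 to 50 (cap) → 90 left.
Give ICU 50 to hit its cap of 50 → 40 left.
Peds: +40 (room for 70) → 40. Pool exhausted.

40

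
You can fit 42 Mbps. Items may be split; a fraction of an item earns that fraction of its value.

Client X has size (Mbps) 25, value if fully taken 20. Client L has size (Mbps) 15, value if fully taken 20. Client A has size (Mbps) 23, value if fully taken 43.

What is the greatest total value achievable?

66.2

Sort by value density: Client A 43/23≈1.87, Client L 20/15≈1.33, Client X 20/25≈0.8.
All 23 Mbps of Client A fit (value 43) ; 19 remain.
All 15 Mbps of Client L fit (value 20) ; 4 remain.
4 Mbps left: a 4/25 share of Client X gives 20×4/25 = 3.2.
Total value = 66.2.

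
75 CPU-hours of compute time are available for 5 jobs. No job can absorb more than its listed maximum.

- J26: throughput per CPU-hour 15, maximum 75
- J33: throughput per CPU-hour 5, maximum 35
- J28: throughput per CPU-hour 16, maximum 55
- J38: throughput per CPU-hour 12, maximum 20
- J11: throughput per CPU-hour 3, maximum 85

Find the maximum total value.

1180

Order the jobs by throughput per CPU-hour: J28 16 > J26 15 > J38 12 > J33 5 > J11 3.
J28: +55 to 55 (cap) — 20 left.
J26 has room for 75 but only 20 remain, so it gets 20.
Total = 15×20 + 16×55 = 1180.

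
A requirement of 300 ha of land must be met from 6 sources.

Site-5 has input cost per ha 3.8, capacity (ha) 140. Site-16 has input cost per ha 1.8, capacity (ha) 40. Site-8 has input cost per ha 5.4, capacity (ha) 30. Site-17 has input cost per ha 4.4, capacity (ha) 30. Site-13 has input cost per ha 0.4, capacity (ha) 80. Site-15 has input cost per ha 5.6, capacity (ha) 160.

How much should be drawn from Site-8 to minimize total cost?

Use sources in increasing cost order.
Take 80 from Site-13 at 0.4 — need 220 more.
Site-16 at 1.8: take all 40 ha — 180 still needed.
Site-5 (3.8): use full 140 — 40 ha to go.
Site-17 (4.4): use full 30 — 10 ha to go.
Site-8 at 5.4: take 10 of its 30 — requirement met.
Site-15: unused.

10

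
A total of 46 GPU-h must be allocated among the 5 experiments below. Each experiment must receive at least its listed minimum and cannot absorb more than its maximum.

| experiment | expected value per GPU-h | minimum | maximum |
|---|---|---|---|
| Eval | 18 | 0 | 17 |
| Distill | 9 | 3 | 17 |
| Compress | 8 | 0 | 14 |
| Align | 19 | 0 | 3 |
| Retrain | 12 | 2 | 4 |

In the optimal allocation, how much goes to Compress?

5

Meeting every minimum uses 0+3+0+0+2 = 5 GPU-h, leaving 41.
Rank by expected value per GPU-h: Align 19 > Eval 18 > Retrain 12 > Distill 9 > Compress 8.
Give Align 3 more to hit its cap of 3 → 38 left.
Eval takes 17 more to reach its cap of 17 → 21 left.
Give Retrain 2 more to hit its cap of 4 → 19 left.
Distill takes 14 more to reach its cap of 17 → 5 left.
Compress has room for 14 more but only 5 remain, so it gets 5.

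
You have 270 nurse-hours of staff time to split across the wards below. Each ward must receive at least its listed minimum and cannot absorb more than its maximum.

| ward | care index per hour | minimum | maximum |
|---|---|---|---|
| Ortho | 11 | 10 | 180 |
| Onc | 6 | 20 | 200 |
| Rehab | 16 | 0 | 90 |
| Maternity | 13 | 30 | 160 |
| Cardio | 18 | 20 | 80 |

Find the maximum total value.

4020

Meeting every minimum uses 10+20+0+30+20 = 80 nurse-hours, leaving 190.
Rank by care index per hour: Cardio 18 > Rehab 16 > Maternity 13 > Ortho 11 > Onc 6.
Cardio: +60 to 80 (cap) — 130 left.
Rehab takes 90 more to reach its cap of 90 — 40 left.
Maternity has room for 130 more but only 40 remain, so it gets 70.
Total = 11×10 + 6×20 + 16×90 + 13×70 + 18×80 = 4020.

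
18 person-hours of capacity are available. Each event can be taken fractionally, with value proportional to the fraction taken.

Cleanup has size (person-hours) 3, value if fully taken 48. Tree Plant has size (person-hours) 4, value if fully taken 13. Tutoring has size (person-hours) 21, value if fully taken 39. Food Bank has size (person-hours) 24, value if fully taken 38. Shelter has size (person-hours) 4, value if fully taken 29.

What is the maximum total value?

103

Sort by value density: Cleanup 48/3≈16, Shelter 29/4≈7.25, Tree Plant 13/4≈3.25, Tutoring 39/21≈1.86, Food Bank 38/24≈1.58.
Take all of Cleanup (3 person-hours, value 48) — 15 person-hours left.
Shelter: take in full, 4 person-hours for value 29 — 11 left.
Tree Plant: take in full, 4 person-hours for value 13 — 7 left.
7 person-hours left: a 7/21 share of Tutoring gives 39×7/21 = 13.
Total value = 103.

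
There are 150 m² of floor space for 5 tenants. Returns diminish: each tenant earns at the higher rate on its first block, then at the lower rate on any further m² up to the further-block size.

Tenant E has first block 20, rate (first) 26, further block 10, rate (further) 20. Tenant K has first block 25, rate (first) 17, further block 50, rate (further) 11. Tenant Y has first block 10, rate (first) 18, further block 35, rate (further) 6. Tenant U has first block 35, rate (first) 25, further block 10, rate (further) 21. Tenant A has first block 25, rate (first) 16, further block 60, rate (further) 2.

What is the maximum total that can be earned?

2975

Rank every tier by rate: Tenant E/tier1 26 > Tenant U/tier1 25 > Tenant U/tier2 21 > Tenant E/tier2 20 > Tenant Y/tier1 18 > Tenant K/tier1 17 > Tenant A/tier1 16 > Tenant K/tier2 11 > Tenant Y/tier2 6 > Tenant A/tier2 2.
Tenant E tier1 at 26: fill all 20 — 130 left.
Fill Tenant U tier1 block (35 at 25) — 95 left.
Tenant U tier2 at 21: fill all 10 — 85 left.
Tenant E tier2 at 20: fill all 10 — 75 left.
Tenant Y tier1 at 18: fill all 10 — 65 left.
Fill Tenant K tier1 block (25 at 17) — 40 left.
Tenant A/tier1 (16): +25 — 15 left.
Tenant K tier2 at 11: only 15 left, fill 15.
Total = 26×20 + 25×35 + 21×10 + 20×10 + 18×10 + 17×25 + 16×25 + 11×15 = 2975.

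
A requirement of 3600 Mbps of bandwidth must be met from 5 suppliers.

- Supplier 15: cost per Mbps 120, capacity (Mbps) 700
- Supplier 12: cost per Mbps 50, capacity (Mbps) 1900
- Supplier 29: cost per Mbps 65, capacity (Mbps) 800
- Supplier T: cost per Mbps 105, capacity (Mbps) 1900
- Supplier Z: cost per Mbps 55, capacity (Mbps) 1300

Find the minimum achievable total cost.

Cheapest first:
Take 1900 from Supplier 12 at 50 — need 1700 more.
Take 1300 from Supplier Z at 55 — need 400 more.
Take 400 from Supplier 29 at 65 to finish.
Supplier T, Supplier 15: unused.
Cost = 1900×50 + 1300×55 + 400×65 = 192500.

192500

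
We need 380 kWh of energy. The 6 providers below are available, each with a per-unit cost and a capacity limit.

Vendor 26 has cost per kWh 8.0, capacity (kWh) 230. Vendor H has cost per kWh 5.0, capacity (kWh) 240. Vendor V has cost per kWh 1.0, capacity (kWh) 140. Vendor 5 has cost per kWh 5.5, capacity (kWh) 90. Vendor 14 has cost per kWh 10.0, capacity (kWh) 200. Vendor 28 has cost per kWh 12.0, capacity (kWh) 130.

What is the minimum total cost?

Fill from the cheapest provider first.
Take 140 from Vendor V at 1.0 → need 240 more.
Vendor H (5.0): use full 240 → 0 kWh to go.
Vendor 5, Vendor 26, Vendor 14, Vendor 28: unused.
Cost = 140×1.0 + 240×5.0 = 1340.

1340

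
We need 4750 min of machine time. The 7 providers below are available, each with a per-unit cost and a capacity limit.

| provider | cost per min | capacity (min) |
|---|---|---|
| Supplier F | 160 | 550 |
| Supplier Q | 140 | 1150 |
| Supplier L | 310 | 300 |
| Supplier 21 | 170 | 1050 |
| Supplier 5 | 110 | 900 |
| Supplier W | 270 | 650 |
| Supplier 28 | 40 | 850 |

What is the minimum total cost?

628000

Cheapest first:
Take 850 from Supplier 28 at 40 — need 3900 more.
Take 900 from Supplier 5 at 110 — need 3000 more.
Supplier Q (140): use full 1150 — 1850 min to go.
Supplier F at 160: take all 550 min — 1300 still needed.
Supplier 21 at 170: take all 1050 min — 250 still needed.
Take 250 from Supplier W at 270 to finish.
Supplier L: unused.
Cost = 850×40 + 900×110 + 1150×140 + 550×160 + 1050×170 + 250×270 = 628000.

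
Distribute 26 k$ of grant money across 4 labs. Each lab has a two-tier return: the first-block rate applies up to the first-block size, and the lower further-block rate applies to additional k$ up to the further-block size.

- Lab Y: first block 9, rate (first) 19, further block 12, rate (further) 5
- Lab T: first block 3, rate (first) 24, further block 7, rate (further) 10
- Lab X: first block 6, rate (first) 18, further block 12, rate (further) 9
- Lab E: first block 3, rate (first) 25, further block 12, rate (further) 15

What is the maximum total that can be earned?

Order all 8 blocks by rate: Lab E/tier1 25 > Lab T/tier1 24 > Lab Y/tier1 19 > Lab X/tier1 18 > Lab E/tier2 15 > Lab T/tier2 10 > Lab X/tier2 9 > Lab Y/tier2 5.
Lab E tier1 at 25: fill all 3 ; 23 left.
Fill Lab T tier1 block (3 at 24) ; 20 left.
Lab Y/tier1 (19): +9 ; 11 left.
Lab X tier1 at 18: fill all 6 ; 5 left.
Lab E tier2 at 15: only 5 left, fill 5.
Total = 25×3 + 24×3 + 19×9 + 18×6 + 15×5 = 501.

501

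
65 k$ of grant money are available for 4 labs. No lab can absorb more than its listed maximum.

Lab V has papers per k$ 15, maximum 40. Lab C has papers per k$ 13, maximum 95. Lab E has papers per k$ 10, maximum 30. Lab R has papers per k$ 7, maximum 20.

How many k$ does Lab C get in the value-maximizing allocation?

25

Order the labs by papers per k$: Lab V 15 > Lab C 13 > Lab E 10 > Lab R 7.
Lab V takes 40 to reach its cap of 40 → 25 left.
Only 25 left; Lab C takes them to reach 25.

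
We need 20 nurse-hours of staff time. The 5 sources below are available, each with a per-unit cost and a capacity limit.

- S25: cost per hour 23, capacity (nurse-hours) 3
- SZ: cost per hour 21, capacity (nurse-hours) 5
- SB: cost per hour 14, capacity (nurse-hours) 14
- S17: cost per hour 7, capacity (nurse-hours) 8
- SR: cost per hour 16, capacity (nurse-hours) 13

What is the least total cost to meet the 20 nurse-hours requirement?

224

Fill from the cheapest source first.
Take 8 from S17 at 7 ; need 12 more.
Take 12 from SB at 14 to finish.
SR, SZ, S25: unused.
Cost = 8×7 + 12×14 = 224.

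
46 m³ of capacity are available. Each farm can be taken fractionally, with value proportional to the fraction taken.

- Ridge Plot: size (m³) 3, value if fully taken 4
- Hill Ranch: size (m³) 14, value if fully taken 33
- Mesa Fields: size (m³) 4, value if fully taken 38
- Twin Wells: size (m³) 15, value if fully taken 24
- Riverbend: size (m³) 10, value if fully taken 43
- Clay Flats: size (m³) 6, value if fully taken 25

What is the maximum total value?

Sort by value density: Mesa Fields 38/4≈9.5, Riverbend 43/10≈4.3, Clay Flats 25/6≈4.17, Hill Ranch 33/14≈2.36, Twin Wells 24/15≈1.6, Ridge Plot 4/3≈1.33.
Take all of Mesa Fields (4 m³, value 38) → 42 m³ left.
Riverbend: take in full, 10 m³ for value 43 → 32 left.
All 6 m³ of Clay Flats fit (value 25) → 26 remain.
All 14 m³ of Hill Ranch fit (value 33) → 12 remain.
Fill the last 12 m³ with part of Twin Wells: 12/15 of it earns 19.2.
Total value = 158.2.

158.2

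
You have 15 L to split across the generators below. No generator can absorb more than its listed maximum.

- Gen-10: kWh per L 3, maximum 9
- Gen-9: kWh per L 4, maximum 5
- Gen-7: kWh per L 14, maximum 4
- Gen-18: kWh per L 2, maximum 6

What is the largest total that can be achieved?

94

Order the generators by kWh per L: Gen-7 14 > Gen-9 4 > Gen-10 3 > Gen-18 2.
Gen-7: +4 to 4 (cap) ; 11 left.
Gen-9 takes 5 to reach its cap of 5 ; 6 left.
Gen-10: +6 (room for 9) → 6. Pool exhausted.
Total = 3×6 + 4×5 + 14×4 = 94.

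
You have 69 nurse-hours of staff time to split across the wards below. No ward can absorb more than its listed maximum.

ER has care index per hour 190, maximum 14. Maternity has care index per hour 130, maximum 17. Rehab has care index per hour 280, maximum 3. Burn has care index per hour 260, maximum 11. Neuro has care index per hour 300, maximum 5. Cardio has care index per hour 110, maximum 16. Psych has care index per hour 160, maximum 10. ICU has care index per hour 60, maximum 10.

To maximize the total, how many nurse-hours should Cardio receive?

9

Rank by care index per hour: Neuro 300 > Rehab 280 > Burn 260 > ER 190 > Psych 160 > Maternity 130 > Cardio 110 > ICU 60.
Give Neuro 5 to hit its cap of 5 ; 64 left.
Give Rehab 3 to hit its cap of 3 ; 61 left.
Burn: +11 to 11 (cap) ; 50 left.
ER takes 14 to reach its cap of 14 ; 36 left.
Psych takes 10 to reach its cap of 10 ; 26 left.
Maternity: +17 to 17 (cap) ; 9 left.
Cardio has room for 16 but only 9 remain, so it gets 9.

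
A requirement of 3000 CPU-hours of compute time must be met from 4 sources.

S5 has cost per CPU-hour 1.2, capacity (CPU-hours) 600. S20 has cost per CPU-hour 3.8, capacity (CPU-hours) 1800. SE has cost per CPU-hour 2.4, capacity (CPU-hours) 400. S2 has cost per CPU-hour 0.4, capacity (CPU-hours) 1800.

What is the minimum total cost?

Cheapest first:
S2 (0.4): use full 1800 ; 1200 CPU-hours to go.
S5 (1.2): use full 600 ; 600 CPU-hours to go.
SE at 2.4: take all 400 CPU-hours ; 200 still needed.
S20 (3.8): take the remaining 200 ; done.
Cost = 1800×0.4 + 600×1.2 + 400×2.4 + 200×3.8 = 3160.

3160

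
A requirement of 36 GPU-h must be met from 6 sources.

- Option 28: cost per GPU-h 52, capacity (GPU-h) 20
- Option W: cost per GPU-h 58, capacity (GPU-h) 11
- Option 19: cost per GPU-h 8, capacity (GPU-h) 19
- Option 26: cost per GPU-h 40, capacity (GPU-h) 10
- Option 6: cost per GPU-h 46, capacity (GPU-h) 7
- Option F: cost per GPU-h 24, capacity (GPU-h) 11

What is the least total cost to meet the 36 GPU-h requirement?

Fill from the cheapest source first.
Take 19 from Option 19 at 8 — need 17 more.
Option F (24): use full 11 — 6 GPU-h to go.
Option 26 at 40: take 6 of its 10 — requirement met.
Option 6, Option 28, Option W: unused.
Cost = 19×8 + 11×24 + 6×40 = 656.

656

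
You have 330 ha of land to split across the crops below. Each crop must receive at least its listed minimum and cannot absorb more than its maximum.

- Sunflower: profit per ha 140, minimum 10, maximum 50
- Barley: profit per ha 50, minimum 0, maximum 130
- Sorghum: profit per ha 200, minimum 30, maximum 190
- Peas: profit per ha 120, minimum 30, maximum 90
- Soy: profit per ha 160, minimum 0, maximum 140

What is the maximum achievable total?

59000

Meeting every minimum uses 10+0+30+30+0 = 70 ha, leaving 260.
Order the crops by profit per ha: Sorghum 200 > Soy 160 > Sunflower 140 > Peas 120 > Barley 50.
Sorghum: +160 to 190 (cap) ; 100 left.
Only 100 left; Soy takes them to reach 100.
Total = 140×10 + 200×190 + 120×30 + 160×100 = 59000.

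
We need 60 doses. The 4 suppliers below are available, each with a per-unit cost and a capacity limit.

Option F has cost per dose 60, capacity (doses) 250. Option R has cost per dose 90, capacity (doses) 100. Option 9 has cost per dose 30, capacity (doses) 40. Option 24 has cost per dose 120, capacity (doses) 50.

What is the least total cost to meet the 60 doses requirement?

2400

Use suppliers in increasing cost order.
Option 9 (30): use full 40 ; 20 doses to go.
Take 20 from Option F at 60 to finish.
Option R, Option 24: unused.
Cost = 40×30 + 20×60 = 2400.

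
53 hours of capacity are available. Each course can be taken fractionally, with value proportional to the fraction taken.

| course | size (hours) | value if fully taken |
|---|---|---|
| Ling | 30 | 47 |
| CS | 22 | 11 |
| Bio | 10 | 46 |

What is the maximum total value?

99.5

Sort by value density: Bio 46/10≈4.6, Ling 47/30≈1.57, CS 11/22≈0.5.
All 10 hours of Bio fit (value 46) — 43 remain.
Ling: take in full, 30 hours for value 47 — 13 left.
13 hours left: a 13/22 share of CS gives 11×13/22 = 6.5.
Total value = 99.5.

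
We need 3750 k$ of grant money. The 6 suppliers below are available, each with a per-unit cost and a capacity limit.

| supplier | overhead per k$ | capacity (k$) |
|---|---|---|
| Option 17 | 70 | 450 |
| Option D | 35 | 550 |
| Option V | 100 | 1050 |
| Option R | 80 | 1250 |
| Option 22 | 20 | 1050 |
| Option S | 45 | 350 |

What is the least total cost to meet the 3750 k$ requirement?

Use suppliers in increasing cost order.
Option 22 (20): use full 1050 → 2700 k$ to go.
Take 550 from Option D at 35 → need 2150 more.
Option S at 45: take all 350 k$ → 1800 still needed.
Option 17 (70): use full 450 → 1350 k$ to go.
Option R (80): use full 1250 → 100 k$ to go.
Option V (100): take the remaining 100 → done.
Cost = 1050×20 + 550×35 + 350×45 + 450×70 + 1250×80 + 100×100 = 197500.

197500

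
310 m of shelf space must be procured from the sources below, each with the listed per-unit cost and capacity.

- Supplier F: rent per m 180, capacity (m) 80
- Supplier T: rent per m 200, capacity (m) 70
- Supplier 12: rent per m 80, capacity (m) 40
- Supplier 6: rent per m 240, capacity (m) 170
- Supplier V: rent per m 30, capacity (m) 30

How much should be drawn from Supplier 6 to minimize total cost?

90

Fill from the cheapest source first.
Supplier V at 30: take all 30 m — 280 still needed.
Take 40 from Supplier 12 at 80 — need 240 more.
Supplier F at 180: take all 80 m — 160 still needed.
Take 70 from Supplier T at 200 — need 90 more.
Supplier 6 at 240: take 90 of its 170 — requirement met.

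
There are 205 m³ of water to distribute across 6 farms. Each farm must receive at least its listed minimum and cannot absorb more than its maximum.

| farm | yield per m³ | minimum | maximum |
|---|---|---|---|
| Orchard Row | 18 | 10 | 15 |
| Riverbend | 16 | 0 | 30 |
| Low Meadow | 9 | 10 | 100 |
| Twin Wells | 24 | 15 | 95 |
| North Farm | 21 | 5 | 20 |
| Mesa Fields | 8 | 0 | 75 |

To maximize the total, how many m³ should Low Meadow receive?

Meeting every minimum uses 10+0+10+15+5+0 = 40 m³, leaving 165.
Rank by yield per m³: Twin Wells 24 > North Farm 21 > Orchard Row 18 > Riverbend 16 > Low Meadow 9 > Mesa Fields 8.
Twin Wells: +80 to 95 (cap) — 85 left.
Give North Farm 15 more to hit its cap of 20 — 70 left.
Orchard Row takes 5 more to reach its cap of 15 — 65 left.
Riverbend takes 30 more to reach its cap of 30 — 35 left.
Only 35 left; Low Meadow takes them to reach 45.

45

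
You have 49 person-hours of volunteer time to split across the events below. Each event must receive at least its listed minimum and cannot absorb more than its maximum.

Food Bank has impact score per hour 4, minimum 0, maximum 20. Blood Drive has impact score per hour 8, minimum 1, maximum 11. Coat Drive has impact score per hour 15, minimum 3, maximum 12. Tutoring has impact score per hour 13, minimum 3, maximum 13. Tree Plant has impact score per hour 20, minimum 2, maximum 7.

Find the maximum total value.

601

Meeting every minimum uses 0+1+3+3+2 = 9 person-hours, leaving 40.
Highest impact score per hour first: Tree Plant 20 > Coat Drive 15 > Tutoring 13 > Blood Drive 8 > Food Bank 4.
Give Tree Plant 5 more to hit its cap of 7 → 35 left.
Give Coat Drive 9 more to hit its cap of 12 → 26 left.
Tutoring takes 10 more to reach its cap of 13 → 16 left.
Blood Drive takes 10 more to reach its cap of 11 → 6 left.
Food Bank has room for 20 more but only 6 remain, so it gets 6.
Total = 4×6 + 8×11 + 15×12 + 13×13 + 20×7 = 601.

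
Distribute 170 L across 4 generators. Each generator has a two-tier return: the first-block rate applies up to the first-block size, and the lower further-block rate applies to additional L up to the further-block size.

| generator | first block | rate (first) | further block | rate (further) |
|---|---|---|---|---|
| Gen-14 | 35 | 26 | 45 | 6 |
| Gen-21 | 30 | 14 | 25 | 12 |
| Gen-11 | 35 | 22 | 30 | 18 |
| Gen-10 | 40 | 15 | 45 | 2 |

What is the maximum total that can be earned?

Treat each block as its own option and order by rate: Gen-14/T1 26 > Gen-11/T1 22 > Gen-11/T2 18 > Gen-10/T1 15 > Gen-21/T1 14 > Gen-21/T2 12 > Gen-14/T2 6 > Gen-10/T2 2.
Gen-14/T1 (26): +35 → 135 left.
Gen-11/T1 (22): +35 → 100 left.
Gen-11 T2 at 18: fill all 30 → 70 left.
Fill Gen-10 T1 block (40 at 15) → 30 left.
Gen-21 T1 at 14: fill all 30 → 0 left.
Total = 26×35 + 22×35 + 18×30 + 15×40 + 14×30 = 3240.

3240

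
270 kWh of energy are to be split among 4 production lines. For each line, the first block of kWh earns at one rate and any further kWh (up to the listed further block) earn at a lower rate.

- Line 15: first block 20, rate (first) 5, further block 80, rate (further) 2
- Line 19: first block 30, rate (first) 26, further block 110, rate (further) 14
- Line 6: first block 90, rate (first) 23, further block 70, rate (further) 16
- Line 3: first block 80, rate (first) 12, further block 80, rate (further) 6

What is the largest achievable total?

Treat each block as its own option and order by rate: Line 19/tier1 26 > Line 6/tier1 23 > Line 6/tier2 16 > Line 19/tier2 14 > Line 3/tier1 12 > Line 3/tier2 6 > Line 15/tier1 5 > Line 15/tier2 2.
Line 19 tier1 at 26: fill all 30 — 240 left.
Line 6/tier1 (23): +90 — 150 left.
Line 6 tier2 at 16: fill all 70 — 80 left.
80 remain; put them into Line 19 tier2 at 14.
Total = 26×30 + 23×90 + 16×70 + 14×80 = 5090.

5090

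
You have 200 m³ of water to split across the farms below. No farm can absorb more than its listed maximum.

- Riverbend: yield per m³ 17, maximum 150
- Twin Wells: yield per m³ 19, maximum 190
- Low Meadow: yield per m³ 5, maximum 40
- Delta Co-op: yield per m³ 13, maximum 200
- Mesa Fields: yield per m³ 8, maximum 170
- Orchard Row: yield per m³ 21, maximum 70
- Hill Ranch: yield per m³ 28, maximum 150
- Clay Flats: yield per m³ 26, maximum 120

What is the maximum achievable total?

Rank by yield per m³: Hill Ranch 28 > Clay Flats 26 > Orchard Row 21 > Twin Wells 19 > Riverbend 17 > Delta Co-op 13 > Mesa Fields 8 > Low Meadow 5.
Hill Ranch: +150 to 150 (cap) — 50 left.
Clay Flats: +50 (room for 120) → 50. Pool exhausted.
Total = 28×150 + 26×50 = 5500.

5500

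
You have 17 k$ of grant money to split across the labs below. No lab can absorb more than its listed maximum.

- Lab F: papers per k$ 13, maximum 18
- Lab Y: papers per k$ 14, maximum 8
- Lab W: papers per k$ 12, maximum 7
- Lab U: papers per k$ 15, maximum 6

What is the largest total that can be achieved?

Rank by papers per k$: Lab U 15 > Lab Y 14 > Lab F 13 > Lab W 12.
Lab U: +6 to 6 (cap) ; 11 left.
Lab Y takes 8 to reach its cap of 8 ; 3 left.
Lab F has room for 18 but only 3 remain, so it gets 3.
Total = 13×3 + 14×8 + 15×6 = 241.

241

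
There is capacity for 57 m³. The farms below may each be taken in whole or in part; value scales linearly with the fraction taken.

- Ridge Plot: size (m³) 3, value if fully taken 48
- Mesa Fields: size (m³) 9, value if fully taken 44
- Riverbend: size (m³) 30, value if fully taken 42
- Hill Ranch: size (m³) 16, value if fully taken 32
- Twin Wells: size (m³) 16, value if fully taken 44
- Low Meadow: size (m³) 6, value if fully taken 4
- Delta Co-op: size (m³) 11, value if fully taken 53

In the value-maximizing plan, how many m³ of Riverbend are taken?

2

Sort by value density: Ridge Plot 48/3≈16, Mesa Fields 44/9≈4.89, Delta Co-op 53/11≈4.82, Twin Wells 44/16≈2.75, Hill Ranch 32/16≈2, Riverbend 42/30≈1.4, Low Meadow 4/6≈0.667.
All 3 m³ of Ridge Plot fit (value 48) → 54 remain.
All 9 m³ of Mesa Fields fit (value 44) → 45 remain.
All 11 m³ of Delta Co-op fit (value 53) → 34 remain.
Take all of Twin Wells (16 m³, value 44) → 18 m³ left.
All 16 m³ of Hill Ranch fit (value 32) → 2 remain.
2 m³ left: a 2/30 share of Riverbend gives 42×2/30 = 2.8.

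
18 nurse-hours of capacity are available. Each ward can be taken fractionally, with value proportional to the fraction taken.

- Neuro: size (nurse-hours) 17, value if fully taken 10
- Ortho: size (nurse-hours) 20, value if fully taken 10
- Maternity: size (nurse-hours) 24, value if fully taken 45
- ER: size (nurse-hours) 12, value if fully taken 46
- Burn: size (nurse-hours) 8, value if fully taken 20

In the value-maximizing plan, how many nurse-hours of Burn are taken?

Rank by value-to-size ratio: ER 46/12≈3.83, Burn 20/8≈2.5, Maternity 45/24≈1.88, Neuro 10/17≈0.588, Ortho 10/20≈0.5.
ER: take in full, 12 nurse-hours for value 46 → 6 left.
Fill the last 6 nurse-hours with part of Burn: 6/8 of it earns 15.

6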